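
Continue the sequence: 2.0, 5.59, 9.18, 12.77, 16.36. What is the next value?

Differences: 5.59 - 2.0 = 3.59
This is an arithmetic sequence with common difference d = 3.59.
Next term = 16.36 + 3.59 = 19.95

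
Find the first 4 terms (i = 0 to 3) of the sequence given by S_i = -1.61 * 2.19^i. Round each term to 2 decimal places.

This is a geometric sequence.
i=0: S_0 = -1.61 * 2.19^0 = -1.61
i=1: S_1 = -1.61 * 2.19^1 ≈ -3.53
i=2: S_2 = -1.61 * 2.19^2 ≈ -7.72
i=3: S_3 = -1.61 * 2.19^3 ≈ -16.91
The first 4 terms are: [-1.61, -3.53, -7.72, -16.91]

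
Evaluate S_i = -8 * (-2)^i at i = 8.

S_8 = -8 * (-2)^8 = -8 * 256 = -2048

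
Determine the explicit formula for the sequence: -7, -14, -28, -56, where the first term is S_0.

Check ratios: -14 / -7 = 2.0
Common ratio r = 2.
First term a = -7.
Formula: S_i = -7 * 2^i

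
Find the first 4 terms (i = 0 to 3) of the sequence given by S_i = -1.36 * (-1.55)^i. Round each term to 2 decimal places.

This is a geometric sequence.
i=0: S_0 = -1.36 * (-1.55)^0 = -1.36
i=1: S_1 = -1.36 * (-1.55)^1 ≈ 2.11
i=2: S_2 = -1.36 * (-1.55)^2 ≈ -3.27
i=3: S_3 = -1.36 * (-1.55)^3 ≈ 5.06
The first 4 terms are: [-1.36, 2.11, -3.27, 5.06]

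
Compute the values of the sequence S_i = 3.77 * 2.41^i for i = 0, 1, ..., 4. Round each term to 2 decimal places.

This is a geometric sequence.
i=0: S_0 = 3.77 * 2.41^0 = 3.77
i=1: S_1 = 3.77 * 2.41^1 ≈ 9.09
i=2: S_2 = 3.77 * 2.41^2 ≈ 21.9
i=3: S_3 = 3.77 * 2.41^3 ≈ 52.77
i=4: S_4 = 3.77 * 2.41^4 ≈ 127.18
The first 5 terms are: [3.77, 9.09, 21.9, 52.77, 127.18]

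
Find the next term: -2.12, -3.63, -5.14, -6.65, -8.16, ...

Differences: -3.63 - -2.12 = -1.51
This is an arithmetic sequence with common difference d = -1.51.
Next term = -8.16 + -1.51 = -9.67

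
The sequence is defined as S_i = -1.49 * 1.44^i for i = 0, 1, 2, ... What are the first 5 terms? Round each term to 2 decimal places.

This is a geometric sequence.
i=0: S_0 = -1.49 * 1.44^0 = -1.49
i=1: S_1 = -1.49 * 1.44^1 ≈ -2.15
i=2: S_2 = -1.49 * 1.44^2 ≈ -3.09
i=3: S_3 = -1.49 * 1.44^3 ≈ -4.45
i=4: S_4 = -1.49 * 1.44^4 ≈ -6.41
The first 5 terms are: [-1.49, -2.15, -3.09, -4.45, -6.41]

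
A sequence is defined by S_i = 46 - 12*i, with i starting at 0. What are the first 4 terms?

This is an arithmetic sequence.
i=0: S_0 = 46 + -12*0 = 46
i=1: S_1 = 46 + -12*1 = 34
i=2: S_2 = 46 + -12*2 = 22
i=3: S_3 = 46 + -12*3 = 10
The first 4 terms are: [46, 34, 22, 10]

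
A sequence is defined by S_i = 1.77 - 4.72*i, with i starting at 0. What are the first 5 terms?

This is an arithmetic sequence.
i=0: S_0 = 1.77 + -4.72*0 = 1.77
i=1: S_1 = 1.77 + -4.72*1 = -2.95
i=2: S_2 = 1.77 + -4.72*2 = -7.67
i=3: S_3 = 1.77 + -4.72*3 = -12.39
i=4: S_4 = 1.77 + -4.72*4 = -17.11
The first 5 terms are: [1.77, -2.95, -7.67, -12.39, -17.11]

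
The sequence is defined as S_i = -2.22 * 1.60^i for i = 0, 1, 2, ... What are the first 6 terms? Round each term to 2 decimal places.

This is a geometric sequence.
i=0: S_0 = -2.22 * 1.6^0 = -2.22
i=1: S_1 = -2.22 * 1.6^1 ≈ -3.55
i=2: S_2 = -2.22 * 1.6^2 ≈ -5.68
i=3: S_3 = -2.22 * 1.6^3 ≈ -9.09
i=4: S_4 = -2.22 * 1.6^4 ≈ -14.55
i=5: S_5 = -2.22 * 1.6^5 ≈ -23.28
The first 6 terms are: [-2.22, -3.55, -5.68, -9.09, -14.55, -23.28]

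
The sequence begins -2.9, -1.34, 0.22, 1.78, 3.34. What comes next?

Differences: -1.34 - -2.9 = 1.56
This is an arithmetic sequence with common difference d = 1.56.
Next term = 3.34 + 1.56 = 4.9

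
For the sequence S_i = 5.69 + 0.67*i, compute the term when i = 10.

S_10 = 5.69 + 0.67*10 = 5.69 + 6.7 = 12.39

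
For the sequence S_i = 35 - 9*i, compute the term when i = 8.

S_8 = 35 + -9*8 = 35 + -72 = -37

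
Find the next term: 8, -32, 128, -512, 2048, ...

Ratios: -32 / 8 = -4.0
This is a geometric sequence with common ratio r = -4.
Next term = 2048 * -4 = -8192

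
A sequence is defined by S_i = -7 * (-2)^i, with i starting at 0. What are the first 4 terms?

This is a geometric sequence.
i=0: S_0 = -7 * (-2)^0 = -7
i=1: S_1 = -7 * (-2)^1 = 14
i=2: S_2 = -7 * (-2)^2 = -28
i=3: S_3 = -7 * (-2)^3 = 56
The first 4 terms are: [-7, 14, -28, 56]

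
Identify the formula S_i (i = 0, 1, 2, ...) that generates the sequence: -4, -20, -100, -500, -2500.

Check ratios: -20 / -4 = 5.0
Common ratio r = 5.
First term a = -4.
Formula: S_i = -4 * 5^i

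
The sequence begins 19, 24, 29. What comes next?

Differences: 24 - 19 = 5
This is an arithmetic sequence with common difference d = 5.
Next term = 29 + 5 = 34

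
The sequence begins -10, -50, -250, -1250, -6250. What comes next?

Ratios: -50 / -10 = 5.0
This is a geometric sequence with common ratio r = 5.
Next term = -6250 * 5 = -31250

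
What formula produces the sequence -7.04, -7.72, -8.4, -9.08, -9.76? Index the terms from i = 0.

Check differences: -7.72 - -7.04 = -0.68
-8.4 - -7.72 = -0.68
Common difference d = -0.68.
First term a = -7.04.
Formula: S_i = -7.04 - 0.68*i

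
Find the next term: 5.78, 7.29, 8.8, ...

Differences: 7.29 - 5.78 = 1.51
This is an arithmetic sequence with common difference d = 1.51.
Next term = 8.8 + 1.51 = 10.31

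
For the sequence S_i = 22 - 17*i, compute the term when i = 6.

S_6 = 22 + -17*6 = 22 + -102 = -80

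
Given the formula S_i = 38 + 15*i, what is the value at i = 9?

S_9 = 38 + 15*9 = 38 + 135 = 173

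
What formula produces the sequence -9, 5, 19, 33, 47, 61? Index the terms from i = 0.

Check differences: 5 - -9 = 14
19 - 5 = 14
Common difference d = 14.
First term a = -9.
Formula: S_i = -9 + 14*i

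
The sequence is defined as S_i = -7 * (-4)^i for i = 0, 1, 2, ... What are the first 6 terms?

This is a geometric sequence.
i=0: S_0 = -7 * (-4)^0 = -7
i=1: S_1 = -7 * (-4)^1 = 28
i=2: S_2 = -7 * (-4)^2 = -112
i=3: S_3 = -7 * (-4)^3 = 448
i=4: S_4 = -7 * (-4)^4 = -1792
i=5: S_5 = -7 * (-4)^5 = 7168
The first 6 terms are: [-7, 28, -112, 448, -1792, 7168]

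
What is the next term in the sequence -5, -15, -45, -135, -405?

Ratios: -15 / -5 = 3.0
This is a geometric sequence with common ratio r = 3.
Next term = -405 * 3 = -1215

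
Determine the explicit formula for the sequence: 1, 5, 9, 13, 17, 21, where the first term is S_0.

Check differences: 5 - 1 = 4
9 - 5 = 4
Common difference d = 4.
First term a = 1.
Formula: S_i = 1 + 4*i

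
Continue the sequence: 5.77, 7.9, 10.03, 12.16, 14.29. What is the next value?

Differences: 7.9 - 5.77 = 2.13
This is an arithmetic sequence with common difference d = 2.13.
Next term = 14.29 + 2.13 = 16.42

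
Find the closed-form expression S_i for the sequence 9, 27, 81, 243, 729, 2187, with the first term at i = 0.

Check ratios: 27 / 9 = 3.0
Common ratio r = 3.
First term a = 9.
Formula: S_i = 9 * 3^i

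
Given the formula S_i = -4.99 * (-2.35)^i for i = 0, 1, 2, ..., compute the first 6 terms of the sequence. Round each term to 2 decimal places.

This is a geometric sequence.
i=0: S_0 = -4.99 * (-2.35)^0 = -4.99
i=1: S_1 = -4.99 * (-2.35)^1 ≈ 11.73
i=2: S_2 = -4.99 * (-2.35)^2 ≈ -27.56
i=3: S_3 = -4.99 * (-2.35)^3 ≈ 64.76
i=4: S_4 = -4.99 * (-2.35)^4 ≈ -152.19
i=5: S_5 = -4.99 * (-2.35)^5 ≈ 357.63
The first 6 terms are: [-4.99, 11.73, -27.56, 64.76, -152.19, 357.63]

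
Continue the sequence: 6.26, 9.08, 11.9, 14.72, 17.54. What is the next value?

Differences: 9.08 - 6.26 = 2.82
This is an arithmetic sequence with common difference d = 2.82.
Next term = 17.54 + 2.82 = 20.36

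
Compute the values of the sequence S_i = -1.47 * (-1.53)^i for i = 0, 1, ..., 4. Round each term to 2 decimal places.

This is a geometric sequence.
i=0: S_0 = -1.47 * (-1.53)^0 = -1.47
i=1: S_1 = -1.47 * (-1.53)^1 ≈ 2.25
i=2: S_2 = -1.47 * (-1.53)^2 ≈ -3.44
i=3: S_3 = -1.47 * (-1.53)^3 ≈ 5.26
i=4: S_4 = -1.47 * (-1.53)^4 ≈ -8.06
The first 5 terms are: [-1.47, 2.25, -3.44, 5.26, -8.06]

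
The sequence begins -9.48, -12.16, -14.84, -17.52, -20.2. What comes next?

Differences: -12.16 - -9.48 = -2.68
This is an arithmetic sequence with common difference d = -2.68.
Next term = -20.2 + -2.68 = -22.88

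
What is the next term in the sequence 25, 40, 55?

Differences: 40 - 25 = 15
This is an arithmetic sequence with common difference d = 15.
Next term = 55 + 15 = 70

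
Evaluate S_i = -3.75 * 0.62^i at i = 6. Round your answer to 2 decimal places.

S_6 = -3.75 * 0.62^6 ≈ -3.75 * 0.0568 ≈ -0.21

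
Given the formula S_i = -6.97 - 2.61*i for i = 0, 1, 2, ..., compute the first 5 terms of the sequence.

This is an arithmetic sequence.
i=0: S_0 = -6.97 + -2.61*0 = -6.97
i=1: S_1 = -6.97 + -2.61*1 = -9.58
i=2: S_2 = -6.97 + -2.61*2 = -12.19
i=3: S_3 = -6.97 + -2.61*3 = -14.8
i=4: S_4 = -6.97 + -2.61*4 = -17.41
The first 5 terms are: [-6.97, -9.58, -12.19, -14.8, -17.41]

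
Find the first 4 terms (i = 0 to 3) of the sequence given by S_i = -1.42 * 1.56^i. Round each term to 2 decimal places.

This is a geometric sequence.
i=0: S_0 = -1.42 * 1.56^0 = -1.42
i=1: S_1 = -1.42 * 1.56^1 ≈ -2.22
i=2: S_2 = -1.42 * 1.56^2 ≈ -3.46
i=3: S_3 = -1.42 * 1.56^3 ≈ -5.39
The first 4 terms are: [-1.42, -2.22, -3.46, -5.39]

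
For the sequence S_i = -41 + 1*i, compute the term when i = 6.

S_6 = -41 + 1*6 = -41 + 6 = -35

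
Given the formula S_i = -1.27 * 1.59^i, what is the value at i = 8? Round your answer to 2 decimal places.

S_8 = -1.27 * 1.59^8 ≈ -1.27 * 40.8486 ≈ -51.88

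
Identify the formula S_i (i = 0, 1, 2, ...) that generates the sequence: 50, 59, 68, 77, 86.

Check differences: 59 - 50 = 9
68 - 59 = 9
Common difference d = 9.
First term a = 50.
Formula: S_i = 50 + 9*i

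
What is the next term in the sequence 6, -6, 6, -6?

Ratios: -6 / 6 = -1.0
This is a geometric sequence with common ratio r = -1.
Next term = -6 * -1 = 6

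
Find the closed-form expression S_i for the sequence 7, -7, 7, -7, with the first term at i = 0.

Check ratios: -7 / 7 = -1.0
Common ratio r = -1.
First term a = 7.
Formula: S_i = 7 * (-1)^i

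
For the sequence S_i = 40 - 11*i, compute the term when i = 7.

S_7 = 40 + -11*7 = 40 + -77 = -37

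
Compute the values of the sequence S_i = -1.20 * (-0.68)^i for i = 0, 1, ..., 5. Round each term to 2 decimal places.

This is a geometric sequence.
i=0: S_0 = -1.2 * (-0.68)^0 = -1.2
i=1: S_1 = -1.2 * (-0.68)^1 ≈ 0.82
i=2: S_2 = -1.2 * (-0.68)^2 ≈ -0.55
i=3: S_3 = -1.2 * (-0.68)^3 ≈ 0.38
i=4: S_4 = -1.2 * (-0.68)^4 ≈ -0.26
i=5: S_5 = -1.2 * (-0.68)^5 ≈ 0.17
The first 6 terms are: [-1.2, 0.82, -0.55, 0.38, -0.26, 0.17]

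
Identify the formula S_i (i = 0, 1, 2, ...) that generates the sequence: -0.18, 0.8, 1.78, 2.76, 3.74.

Check differences: 0.8 - -0.18 = 0.98
1.78 - 0.8 = 0.98
Common difference d = 0.98.
First term a = -0.18.
Formula: S_i = -0.18 + 0.98*i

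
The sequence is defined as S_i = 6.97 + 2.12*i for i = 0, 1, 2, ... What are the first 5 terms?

This is an arithmetic sequence.
i=0: S_0 = 6.97 + 2.12*0 = 6.97
i=1: S_1 = 6.97 + 2.12*1 = 9.09
i=2: S_2 = 6.97 + 2.12*2 = 11.21
i=3: S_3 = 6.97 + 2.12*3 = 13.33
i=4: S_4 = 6.97 + 2.12*4 = 15.45
The first 5 terms are: [6.97, 9.09, 11.21, 13.33, 15.45]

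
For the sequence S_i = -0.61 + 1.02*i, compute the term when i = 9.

S_9 = -0.61 + 1.02*9 = -0.61 + 9.18 = 8.57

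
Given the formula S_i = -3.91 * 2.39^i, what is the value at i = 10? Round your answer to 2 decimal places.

S_10 = -3.91 * 2.39^10 ≈ -3.91 * 6081.0561 ≈ -23776.93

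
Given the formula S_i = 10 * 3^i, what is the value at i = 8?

S_8 = 10 * 3^8 = 10 * 6561 = 65610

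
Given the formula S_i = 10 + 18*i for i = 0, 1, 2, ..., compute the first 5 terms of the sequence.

This is an arithmetic sequence.
i=0: S_0 = 10 + 18*0 = 10
i=1: S_1 = 10 + 18*1 = 28
i=2: S_2 = 10 + 18*2 = 46
i=3: S_3 = 10 + 18*3 = 64
i=4: S_4 = 10 + 18*4 = 82
The first 5 terms are: [10, 28, 46, 64, 82]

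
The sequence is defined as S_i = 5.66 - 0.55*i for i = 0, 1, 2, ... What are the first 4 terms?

This is an arithmetic sequence.
i=0: S_0 = 5.66 + -0.55*0 = 5.66
i=1: S_1 = 5.66 + -0.55*1 = 5.11
i=2: S_2 = 5.66 + -0.55*2 = 4.56
i=3: S_3 = 5.66 + -0.55*3 = 4.01
The first 4 terms are: [5.66, 5.11, 4.56, 4.01]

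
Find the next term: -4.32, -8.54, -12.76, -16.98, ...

Differences: -8.54 - -4.32 = -4.22
This is an arithmetic sequence with common difference d = -4.22.
Next term = -16.98 + -4.22 = -21.2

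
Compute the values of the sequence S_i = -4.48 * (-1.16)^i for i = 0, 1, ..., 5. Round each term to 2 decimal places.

This is a geometric sequence.
i=0: S_0 = -4.48 * (-1.16)^0 = -4.48
i=1: S_1 = -4.48 * (-1.16)^1 ≈ 5.2
i=2: S_2 = -4.48 * (-1.16)^2 ≈ -6.03
i=3: S_3 = -4.48 * (-1.16)^3 ≈ 6.99
i=4: S_4 = -4.48 * (-1.16)^4 ≈ -8.11
i=5: S_5 = -4.48 * (-1.16)^5 ≈ 9.41
The first 6 terms are: [-4.48, 5.2, -6.03, 6.99, -8.11, 9.41]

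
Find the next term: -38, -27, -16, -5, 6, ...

Differences: -27 - -38 = 11
This is an arithmetic sequence with common difference d = 11.
Next term = 6 + 11 = 17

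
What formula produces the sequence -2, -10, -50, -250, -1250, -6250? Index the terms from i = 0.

Check ratios: -10 / -2 = 5.0
Common ratio r = 5.
First term a = -2.
Formula: S_i = -2 * 5^i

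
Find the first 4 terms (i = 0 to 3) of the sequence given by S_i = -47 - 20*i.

This is an arithmetic sequence.
i=0: S_0 = -47 + -20*0 = -47
i=1: S_1 = -47 + -20*1 = -67
i=2: S_2 = -47 + -20*2 = -87
i=3: S_3 = -47 + -20*3 = -107
The first 4 terms are: [-47, -67, -87, -107]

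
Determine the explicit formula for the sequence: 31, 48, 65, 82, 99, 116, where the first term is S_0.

Check differences: 48 - 31 = 17
65 - 48 = 17
Common difference d = 17.
First term a = 31.
Formula: S_i = 31 + 17*i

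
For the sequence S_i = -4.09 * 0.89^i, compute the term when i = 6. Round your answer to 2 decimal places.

S_6 = -4.09 * 0.89^6 ≈ -4.09 * 0.497 ≈ -2.03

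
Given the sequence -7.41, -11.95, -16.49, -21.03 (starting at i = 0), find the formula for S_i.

Check differences: -11.95 - -7.41 = -4.54
-16.49 - -11.95 = -4.54
Common difference d = -4.54.
First term a = -7.41.
Formula: S_i = -7.41 - 4.54*i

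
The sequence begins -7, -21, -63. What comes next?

Ratios: -21 / -7 = 3.0
This is a geometric sequence with common ratio r = 3.
Next term = -63 * 3 = -189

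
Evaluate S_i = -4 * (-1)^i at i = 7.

S_7 = -4 * (-1)^7 = -4 * -1 = 4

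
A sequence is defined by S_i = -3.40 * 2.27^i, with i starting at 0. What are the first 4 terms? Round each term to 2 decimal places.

This is a geometric sequence.
i=0: S_0 = -3.4 * 2.27^0 = -3.4
i=1: S_1 = -3.4 * 2.27^1 ≈ -7.72
i=2: S_2 = -3.4 * 2.27^2 ≈ -17.52
i=3: S_3 = -3.4 * 2.27^3 ≈ -39.77
The first 4 terms are: [-3.4, -7.72, -17.52, -39.77]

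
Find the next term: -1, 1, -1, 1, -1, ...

Ratios: 1 / -1 = -1.0
This is a geometric sequence with common ratio r = -1.
Next term = -1 * -1 = 1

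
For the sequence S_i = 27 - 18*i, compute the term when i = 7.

S_7 = 27 + -18*7 = 27 + -126 = -99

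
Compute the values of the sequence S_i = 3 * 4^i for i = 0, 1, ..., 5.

This is a geometric sequence.
i=0: S_0 = 3 * 4^0 = 3
i=1: S_1 = 3 * 4^1 = 12
i=2: S_2 = 3 * 4^2 = 48
i=3: S_3 = 3 * 4^3 = 192
i=4: S_4 = 3 * 4^4 = 768
i=5: S_5 = 3 * 4^5 = 3072
The first 6 terms are: [3, 12, 48, 192, 768, 3072]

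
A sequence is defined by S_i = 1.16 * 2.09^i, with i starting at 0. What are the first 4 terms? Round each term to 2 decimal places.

This is a geometric sequence.
i=0: S_0 = 1.16 * 2.09^0 = 1.16
i=1: S_1 = 1.16 * 2.09^1 ≈ 2.42
i=2: S_2 = 1.16 * 2.09^2 ≈ 5.07
i=3: S_3 = 1.16 * 2.09^3 ≈ 10.59
The first 4 terms are: [1.16, 2.42, 5.07, 10.59]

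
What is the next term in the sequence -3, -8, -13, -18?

Differences: -8 - -3 = -5
This is an arithmetic sequence with common difference d = -5.
Next term = -18 + -5 = -23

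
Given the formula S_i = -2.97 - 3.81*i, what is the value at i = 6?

S_6 = -2.97 + -3.81*6 = -2.97 + -22.86 = -25.83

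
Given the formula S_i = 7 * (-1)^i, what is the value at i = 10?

S_10 = 7 * (-1)^10 = 7 * 1 = 7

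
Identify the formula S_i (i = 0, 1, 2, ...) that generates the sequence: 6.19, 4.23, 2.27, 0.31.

Check differences: 4.23 - 6.19 = -1.96
2.27 - 4.23 = -1.96
Common difference d = -1.96.
First term a = 6.19.
Formula: S_i = 6.19 - 1.96*i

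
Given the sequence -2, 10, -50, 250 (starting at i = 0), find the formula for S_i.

Check ratios: 10 / -2 = -5.0
Common ratio r = -5.
First term a = -2.
Formula: S_i = -2 * (-5)^i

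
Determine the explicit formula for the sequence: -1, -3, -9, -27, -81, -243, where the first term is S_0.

Check ratios: -3 / -1 = 3.0
Common ratio r = 3.
First term a = -1.
Formula: S_i = -1 * 3^i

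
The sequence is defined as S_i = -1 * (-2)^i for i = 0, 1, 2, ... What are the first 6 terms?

This is a geometric sequence.
i=0: S_0 = -1 * (-2)^0 = -1
i=1: S_1 = -1 * (-2)^1 = 2
i=2: S_2 = -1 * (-2)^2 = -4
i=3: S_3 = -1 * (-2)^3 = 8
i=4: S_4 = -1 * (-2)^4 = -16
i=5: S_5 = -1 * (-2)^5 = 32
The first 6 terms are: [-1, 2, -4, 8, -16, 32]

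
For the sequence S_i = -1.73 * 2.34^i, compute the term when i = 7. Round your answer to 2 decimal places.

S_7 = -1.73 * 2.34^7 ≈ -1.73 * 384.159 ≈ -664.6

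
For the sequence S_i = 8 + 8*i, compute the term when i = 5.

S_5 = 8 + 8*5 = 8 + 40 = 48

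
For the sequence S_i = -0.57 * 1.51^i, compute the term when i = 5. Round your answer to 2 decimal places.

S_5 = -0.57 * 1.51^5 ≈ -0.57 * 7.8503 ≈ -4.47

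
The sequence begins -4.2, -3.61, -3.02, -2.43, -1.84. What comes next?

Differences: -3.61 - -4.2 = 0.59
This is an arithmetic sequence with common difference d = 0.59.
Next term = -1.84 + 0.59 = -1.25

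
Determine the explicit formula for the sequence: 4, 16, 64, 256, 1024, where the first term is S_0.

Check ratios: 16 / 4 = 4.0
Common ratio r = 4.
First term a = 4.
Formula: S_i = 4 * 4^i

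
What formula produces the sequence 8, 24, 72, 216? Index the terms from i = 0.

Check ratios: 24 / 8 = 3.0
Common ratio r = 3.
First term a = 8.
Formula: S_i = 8 * 3^i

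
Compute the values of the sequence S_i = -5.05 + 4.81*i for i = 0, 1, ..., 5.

This is an arithmetic sequence.
i=0: S_0 = -5.05 + 4.81*0 = -5.05
i=1: S_1 = -5.05 + 4.81*1 = -0.24
i=2: S_2 = -5.05 + 4.81*2 = 4.57
i=3: S_3 = -5.05 + 4.81*3 = 9.38
i=4: S_4 = -5.05 + 4.81*4 = 14.19
i=5: S_5 = -5.05 + 4.81*5 = 19.0
The first 6 terms are: [-5.05, -0.24, 4.57, 9.38, 14.19, 19.0]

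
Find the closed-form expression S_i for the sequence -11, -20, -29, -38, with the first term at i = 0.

Check differences: -20 - -11 = -9
-29 - -20 = -9
Common difference d = -9.
First term a = -11.
Formula: S_i = -11 - 9*i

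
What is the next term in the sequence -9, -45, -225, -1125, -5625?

Ratios: -45 / -9 = 5.0
This is a geometric sequence with common ratio r = 5.
Next term = -5625 * 5 = -28125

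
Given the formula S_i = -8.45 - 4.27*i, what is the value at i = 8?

S_8 = -8.45 + -4.27*8 = -8.45 + -34.16 = -42.61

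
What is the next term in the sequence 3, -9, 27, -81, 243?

Ratios: -9 / 3 = -3.0
This is a geometric sequence with common ratio r = -3.
Next term = 243 * -3 = -729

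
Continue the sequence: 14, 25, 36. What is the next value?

Differences: 25 - 14 = 11
This is an arithmetic sequence with common difference d = 11.
Next term = 36 + 11 = 47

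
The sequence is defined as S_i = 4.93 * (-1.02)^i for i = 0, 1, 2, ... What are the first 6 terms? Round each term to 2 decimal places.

This is a geometric sequence.
i=0: S_0 = 4.93 * (-1.02)^0 = 4.93
i=1: S_1 = 4.93 * (-1.02)^1 ≈ -5.03
i=2: S_2 = 4.93 * (-1.02)^2 ≈ 5.13
i=3: S_3 = 4.93 * (-1.02)^3 ≈ -5.23
i=4: S_4 = 4.93 * (-1.02)^4 ≈ 5.34
i=5: S_5 = 4.93 * (-1.02)^5 ≈ -5.44
The first 6 terms are: [4.93, -5.03, 5.13, -5.23, 5.34, -5.44]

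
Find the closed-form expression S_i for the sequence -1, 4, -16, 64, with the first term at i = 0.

Check ratios: 4 / -1 = -4.0
Common ratio r = -4.
First term a = -1.
Formula: S_i = -1 * (-4)^i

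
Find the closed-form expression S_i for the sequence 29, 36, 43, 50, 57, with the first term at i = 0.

Check differences: 36 - 29 = 7
43 - 36 = 7
Common difference d = 7.
First term a = 29.
Formula: S_i = 29 + 7*i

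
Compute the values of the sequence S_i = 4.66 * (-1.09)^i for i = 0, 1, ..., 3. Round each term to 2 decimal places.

This is a geometric sequence.
i=0: S_0 = 4.66 * (-1.09)^0 = 4.66
i=1: S_1 = 4.66 * (-1.09)^1 ≈ -5.08
i=2: S_2 = 4.66 * (-1.09)^2 ≈ 5.54
i=3: S_3 = 4.66 * (-1.09)^3 ≈ -6.03
The first 4 terms are: [4.66, -5.08, 5.54, -6.03]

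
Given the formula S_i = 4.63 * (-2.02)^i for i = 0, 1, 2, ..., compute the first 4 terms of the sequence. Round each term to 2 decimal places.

This is a geometric sequence.
i=0: S_0 = 4.63 * (-2.02)^0 = 4.63
i=1: S_1 = 4.63 * (-2.02)^1 ≈ -9.35
i=2: S_2 = 4.63 * (-2.02)^2 ≈ 18.89
i=3: S_3 = 4.63 * (-2.02)^3 ≈ -38.16
The first 4 terms are: [4.63, -9.35, 18.89, -38.16]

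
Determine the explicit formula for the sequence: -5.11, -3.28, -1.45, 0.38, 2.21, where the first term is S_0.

Check differences: -3.28 - -5.11 = 1.83
-1.45 - -3.28 = 1.83
Common difference d = 1.83.
First term a = -5.11.
Formula: S_i = -5.11 + 1.83*i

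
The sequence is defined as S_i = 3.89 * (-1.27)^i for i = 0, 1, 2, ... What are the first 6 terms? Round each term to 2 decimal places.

This is a geometric sequence.
i=0: S_0 = 3.89 * (-1.27)^0 = 3.89
i=1: S_1 = 3.89 * (-1.27)^1 ≈ -4.94
i=2: S_2 = 3.89 * (-1.27)^2 ≈ 6.27
i=3: S_3 = 3.89 * (-1.27)^3 ≈ -7.97
i=4: S_4 = 3.89 * (-1.27)^4 ≈ 10.12
i=5: S_5 = 3.89 * (-1.27)^5 ≈ -12.85
The first 6 terms are: [3.89, -4.94, 6.27, -7.97, 10.12, -12.85]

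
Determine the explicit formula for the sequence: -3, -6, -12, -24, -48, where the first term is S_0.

Check ratios: -6 / -3 = 2.0
Common ratio r = 2.
First term a = -3.
Formula: S_i = -3 * 2^i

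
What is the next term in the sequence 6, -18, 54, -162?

Ratios: -18 / 6 = -3.0
This is a geometric sequence with common ratio r = -3.
Next term = -162 * -3 = 486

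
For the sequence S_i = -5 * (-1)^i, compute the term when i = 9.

S_9 = -5 * (-1)^9 = -5 * -1 = 5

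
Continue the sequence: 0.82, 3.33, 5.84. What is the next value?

Differences: 3.33 - 0.82 = 2.51
This is an arithmetic sequence with common difference d = 2.51.
Next term = 5.84 + 2.51 = 8.35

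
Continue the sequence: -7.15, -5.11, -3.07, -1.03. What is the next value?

Differences: -5.11 - -7.15 = 2.04
This is an arithmetic sequence with common difference d = 2.04.
Next term = -1.03 + 2.04 = 1.01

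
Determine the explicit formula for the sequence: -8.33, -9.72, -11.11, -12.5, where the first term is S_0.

Check differences: -9.72 - -8.33 = -1.39
-11.11 - -9.72 = -1.39
Common difference d = -1.39.
First term a = -8.33.
Formula: S_i = -8.33 - 1.39*i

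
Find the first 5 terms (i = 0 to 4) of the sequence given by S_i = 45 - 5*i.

This is an arithmetic sequence.
i=0: S_0 = 45 + -5*0 = 45
i=1: S_1 = 45 + -5*1 = 40
i=2: S_2 = 45 + -5*2 = 35
i=3: S_3 = 45 + -5*3 = 30
i=4: S_4 = 45 + -5*4 = 25
The first 5 terms are: [45, 40, 35, 30, 25]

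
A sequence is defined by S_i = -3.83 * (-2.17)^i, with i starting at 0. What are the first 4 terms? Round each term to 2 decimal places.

This is a geometric sequence.
i=0: S_0 = -3.83 * (-2.17)^0 = -3.83
i=1: S_1 = -3.83 * (-2.17)^1 ≈ 8.31
i=2: S_2 = -3.83 * (-2.17)^2 ≈ -18.04
i=3: S_3 = -3.83 * (-2.17)^3 ≈ 39.14
The first 4 terms are: [-3.83, 8.31, -18.04, 39.14]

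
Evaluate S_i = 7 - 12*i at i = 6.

S_6 = 7 + -12*6 = 7 + -72 = -65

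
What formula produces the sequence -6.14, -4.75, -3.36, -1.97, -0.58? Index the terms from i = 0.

Check differences: -4.75 - -6.14 = 1.39
-3.36 - -4.75 = 1.39
Common difference d = 1.39.
First term a = -6.14.
Formula: S_i = -6.14 + 1.39*i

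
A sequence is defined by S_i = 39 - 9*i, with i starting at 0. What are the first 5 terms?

This is an arithmetic sequence.
i=0: S_0 = 39 + -9*0 = 39
i=1: S_1 = 39 + -9*1 = 30
i=2: S_2 = 39 + -9*2 = 21
i=3: S_3 = 39 + -9*3 = 12
i=4: S_4 = 39 + -9*4 = 3
The first 5 terms are: [39, 30, 21, 12, 3]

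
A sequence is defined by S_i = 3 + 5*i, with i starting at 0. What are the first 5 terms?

This is an arithmetic sequence.
i=0: S_0 = 3 + 5*0 = 3
i=1: S_1 = 3 + 5*1 = 8
i=2: S_2 = 3 + 5*2 = 13
i=3: S_3 = 3 + 5*3 = 18
i=4: S_4 = 3 + 5*4 = 23
The first 5 terms are: [3, 8, 13, 18, 23]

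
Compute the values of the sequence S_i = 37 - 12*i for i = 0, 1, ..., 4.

This is an arithmetic sequence.
i=0: S_0 = 37 + -12*0 = 37
i=1: S_1 = 37 + -12*1 = 25
i=2: S_2 = 37 + -12*2 = 13
i=3: S_3 = 37 + -12*3 = 1
i=4: S_4 = 37 + -12*4 = -11
The first 5 terms are: [37, 25, 13, 1, -11]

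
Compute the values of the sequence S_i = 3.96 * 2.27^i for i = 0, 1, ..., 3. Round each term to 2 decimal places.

This is a geometric sequence.
i=0: S_0 = 3.96 * 2.27^0 = 3.96
i=1: S_1 = 3.96 * 2.27^1 ≈ 8.99
i=2: S_2 = 3.96 * 2.27^2 ≈ 20.41
i=3: S_3 = 3.96 * 2.27^3 ≈ 46.32
The first 4 terms are: [3.96, 8.99, 20.41, 46.32]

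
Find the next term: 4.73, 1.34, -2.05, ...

Differences: 1.34 - 4.73 = -3.39
This is an arithmetic sequence with common difference d = -3.39.
Next term = -2.05 + -3.39 = -5.44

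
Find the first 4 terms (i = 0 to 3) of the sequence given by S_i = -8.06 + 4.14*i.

This is an arithmetic sequence.
i=0: S_0 = -8.06 + 4.14*0 = -8.06
i=1: S_1 = -8.06 + 4.14*1 = -3.92
i=2: S_2 = -8.06 + 4.14*2 = 0.22
i=3: S_3 = -8.06 + 4.14*3 = 4.36
The first 4 terms are: [-8.06, -3.92, 0.22, 4.36]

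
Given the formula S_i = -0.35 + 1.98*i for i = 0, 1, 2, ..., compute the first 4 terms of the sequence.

This is an arithmetic sequence.
i=0: S_0 = -0.35 + 1.98*0 = -0.35
i=1: S_1 = -0.35 + 1.98*1 = 1.63
i=2: S_2 = -0.35 + 1.98*2 = 3.61
i=3: S_3 = -0.35 + 1.98*3 = 5.59
The first 4 terms are: [-0.35, 1.63, 3.61, 5.59]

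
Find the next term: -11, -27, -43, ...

Differences: -27 - -11 = -16
This is an arithmetic sequence with common difference d = -16.
Next term = -43 + -16 = -59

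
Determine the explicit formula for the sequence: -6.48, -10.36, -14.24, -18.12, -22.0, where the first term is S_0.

Check differences: -10.36 - -6.48 = -3.88
-14.24 - -10.36 = -3.88
Common difference d = -3.88.
First term a = -6.48.
Formula: S_i = -6.48 - 3.88*i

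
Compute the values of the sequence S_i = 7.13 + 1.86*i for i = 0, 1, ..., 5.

This is an arithmetic sequence.
i=0: S_0 = 7.13 + 1.86*0 = 7.13
i=1: S_1 = 7.13 + 1.86*1 = 8.99
i=2: S_2 = 7.13 + 1.86*2 = 10.85
i=3: S_3 = 7.13 + 1.86*3 = 12.71
i=4: S_4 = 7.13 + 1.86*4 = 14.57
i=5: S_5 = 7.13 + 1.86*5 = 16.43
The first 6 terms are: [7.13, 8.99, 10.85, 12.71, 14.57, 16.43]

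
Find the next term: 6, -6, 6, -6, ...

Ratios: -6 / 6 = -1.0
This is a geometric sequence with common ratio r = -1.
Next term = -6 * -1 = 6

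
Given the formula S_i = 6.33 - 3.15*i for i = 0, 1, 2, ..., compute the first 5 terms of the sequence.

This is an arithmetic sequence.
i=0: S_0 = 6.33 + -3.15*0 = 6.33
i=1: S_1 = 6.33 + -3.15*1 = 3.18
i=2: S_2 = 6.33 + -3.15*2 = 0.03
i=3: S_3 = 6.33 + -3.15*3 = -3.12
i=4: S_4 = 6.33 + -3.15*4 = -6.27
The first 5 terms are: [6.33, 3.18, 0.03, -3.12, -6.27]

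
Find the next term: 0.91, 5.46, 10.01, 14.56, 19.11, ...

Differences: 5.46 - 0.91 = 4.55
This is an arithmetic sequence with common difference d = 4.55.
Next term = 19.11 + 4.55 = 23.66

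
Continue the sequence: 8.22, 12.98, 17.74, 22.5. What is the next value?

Differences: 12.98 - 8.22 = 4.76
This is an arithmetic sequence with common difference d = 4.76.
Next term = 22.5 + 4.76 = 27.26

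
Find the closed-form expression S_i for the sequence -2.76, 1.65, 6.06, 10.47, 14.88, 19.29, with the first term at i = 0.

Check differences: 1.65 - -2.76 = 4.41
6.06 - 1.65 = 4.41
Common difference d = 4.41.
First term a = -2.76.
Formula: S_i = -2.76 + 4.41*i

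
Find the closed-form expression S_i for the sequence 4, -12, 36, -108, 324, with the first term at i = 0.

Check ratios: -12 / 4 = -3.0
Common ratio r = -3.
First term a = 4.
Formula: S_i = 4 * (-3)^i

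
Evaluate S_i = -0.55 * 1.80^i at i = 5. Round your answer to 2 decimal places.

S_5 = -0.55 * 1.8^5 ≈ -0.55 * 18.8957 ≈ -10.39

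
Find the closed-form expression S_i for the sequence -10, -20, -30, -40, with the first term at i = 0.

Check differences: -20 - -10 = -10
-30 - -20 = -10
Common difference d = -10.
First term a = -10.
Formula: S_i = -10 - 10*i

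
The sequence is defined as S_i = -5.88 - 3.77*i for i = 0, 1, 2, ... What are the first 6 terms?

This is an arithmetic sequence.
i=0: S_0 = -5.88 + -3.77*0 = -5.88
i=1: S_1 = -5.88 + -3.77*1 = -9.65
i=2: S_2 = -5.88 + -3.77*2 = -13.42
i=3: S_3 = -5.88 + -3.77*3 = -17.19
i=4: S_4 = -5.88 + -3.77*4 = -20.96
i=5: S_5 = -5.88 + -3.77*5 = -24.73
The first 6 terms are: [-5.88, -9.65, -13.42, -17.19, -20.96, -24.73]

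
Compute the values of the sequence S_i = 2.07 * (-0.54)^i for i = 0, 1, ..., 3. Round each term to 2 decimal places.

This is a geometric sequence.
i=0: S_0 = 2.07 * (-0.54)^0 = 2.07
i=1: S_1 = 2.07 * (-0.54)^1 ≈ -1.12
i=2: S_2 = 2.07 * (-0.54)^2 ≈ 0.6
i=3: S_3 = 2.07 * (-0.54)^3 ≈ -0.33
The first 4 terms are: [2.07, -1.12, 0.6, -0.33]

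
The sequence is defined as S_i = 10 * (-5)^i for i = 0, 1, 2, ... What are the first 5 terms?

This is a geometric sequence.
i=0: S_0 = 10 * (-5)^0 = 10
i=1: S_1 = 10 * (-5)^1 = -50
i=2: S_2 = 10 * (-5)^2 = 250
i=3: S_3 = 10 * (-5)^3 = -1250
i=4: S_4 = 10 * (-5)^4 = 6250
The first 5 terms are: [10, -50, 250, -1250, 6250]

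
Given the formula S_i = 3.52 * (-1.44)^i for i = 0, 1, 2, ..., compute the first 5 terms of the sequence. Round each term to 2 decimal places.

This is a geometric sequence.
i=0: S_0 = 3.52 * (-1.44)^0 = 3.52
i=1: S_1 = 3.52 * (-1.44)^1 ≈ -5.07
i=2: S_2 = 3.52 * (-1.44)^2 ≈ 7.3
i=3: S_3 = 3.52 * (-1.44)^3 ≈ -10.51
i=4: S_4 = 3.52 * (-1.44)^4 ≈ 15.14
The first 5 terms are: [3.52, -5.07, 7.3, -10.51, 15.14]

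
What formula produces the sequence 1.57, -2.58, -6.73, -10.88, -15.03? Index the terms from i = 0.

Check differences: -2.58 - 1.57 = -4.15
-6.73 - -2.58 = -4.15
Common difference d = -4.15.
First term a = 1.57.
Formula: S_i = 1.57 - 4.15*i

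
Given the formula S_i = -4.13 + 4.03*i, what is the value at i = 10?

S_10 = -4.13 + 4.03*10 = -4.13 + 40.3 = 36.17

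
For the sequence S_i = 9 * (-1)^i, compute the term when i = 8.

S_8 = 9 * (-1)^8 = 9 * 1 = 9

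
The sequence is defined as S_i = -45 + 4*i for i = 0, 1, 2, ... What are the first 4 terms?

This is an arithmetic sequence.
i=0: S_0 = -45 + 4*0 = -45
i=1: S_1 = -45 + 4*1 = -41
i=2: S_2 = -45 + 4*2 = -37
i=3: S_3 = -45 + 4*3 = -33
The first 4 terms are: [-45, -41, -37, -33]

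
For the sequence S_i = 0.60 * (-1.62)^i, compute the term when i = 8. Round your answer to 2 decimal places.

S_8 = 0.6 * (-1.62)^8 ≈ 0.6 * 47.4373 ≈ 28.46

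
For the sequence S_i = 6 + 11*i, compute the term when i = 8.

S_8 = 6 + 11*8 = 6 + 88 = 94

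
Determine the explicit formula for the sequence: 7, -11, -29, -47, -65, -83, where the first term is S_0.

Check differences: -11 - 7 = -18
-29 - -11 = -18
Common difference d = -18.
First term a = 7.
Formula: S_i = 7 - 18*i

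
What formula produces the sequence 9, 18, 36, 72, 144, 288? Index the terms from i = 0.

Check ratios: 18 / 9 = 2.0
Common ratio r = 2.
First term a = 9.
Formula: S_i = 9 * 2^i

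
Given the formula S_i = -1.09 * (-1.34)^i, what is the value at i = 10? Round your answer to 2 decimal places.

S_10 = -1.09 * (-1.34)^10 ≈ -1.09 * 18.6659 ≈ -20.35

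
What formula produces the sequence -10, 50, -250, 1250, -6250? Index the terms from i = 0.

Check ratios: 50 / -10 = -5.0
Common ratio r = -5.
First term a = -10.
Formula: S_i = -10 * (-5)^i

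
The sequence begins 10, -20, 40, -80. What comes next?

Ratios: -20 / 10 = -2.0
This is a geometric sequence with common ratio r = -2.
Next term = -80 * -2 = 160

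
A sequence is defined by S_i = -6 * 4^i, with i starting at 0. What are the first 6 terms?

This is a geometric sequence.
i=0: S_0 = -6 * 4^0 = -6
i=1: S_1 = -6 * 4^1 = -24
i=2: S_2 = -6 * 4^2 = -96
i=3: S_3 = -6 * 4^3 = -384
i=4: S_4 = -6 * 4^4 = -1536
i=5: S_5 = -6 * 4^5 = -6144
The first 6 terms are: [-6, -24, -96, -384, -1536, -6144]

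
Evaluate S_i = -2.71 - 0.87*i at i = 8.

S_8 = -2.71 + -0.87*8 = -2.71 + -6.96 = -9.67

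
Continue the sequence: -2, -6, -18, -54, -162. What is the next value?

Ratios: -6 / -2 = 3.0
This is a geometric sequence with common ratio r = 3.
Next term = -162 * 3 = -486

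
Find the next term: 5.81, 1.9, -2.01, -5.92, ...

Differences: 1.9 - 5.81 = -3.91
This is an arithmetic sequence with common difference d = -3.91.
Next term = -5.92 + -3.91 = -9.83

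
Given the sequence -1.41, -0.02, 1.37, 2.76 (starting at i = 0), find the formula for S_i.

Check differences: -0.02 - -1.41 = 1.39
1.37 - -0.02 = 1.39
Common difference d = 1.39.
First term a = -1.41.
Formula: S_i = -1.41 + 1.39*i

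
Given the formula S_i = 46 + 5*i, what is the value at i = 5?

S_5 = 46 + 5*5 = 46 + 25 = 71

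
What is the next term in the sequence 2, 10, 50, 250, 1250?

Ratios: 10 / 2 = 5.0
This is a geometric sequence with common ratio r = 5.
Next term = 1250 * 5 = 6250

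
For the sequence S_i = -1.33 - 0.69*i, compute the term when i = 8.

S_8 = -1.33 + -0.69*8 = -1.33 + -5.52 = -6.85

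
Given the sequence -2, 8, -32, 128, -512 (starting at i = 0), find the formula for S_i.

Check ratios: 8 / -2 = -4.0
Common ratio r = -4.
First term a = -2.
Formula: S_i = -2 * (-4)^i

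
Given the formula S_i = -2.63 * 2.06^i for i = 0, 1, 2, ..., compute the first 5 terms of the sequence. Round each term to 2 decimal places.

This is a geometric sequence.
i=0: S_0 = -2.63 * 2.06^0 = -2.63
i=1: S_1 = -2.63 * 2.06^1 ≈ -5.42
i=2: S_2 = -2.63 * 2.06^2 ≈ -11.16
i=3: S_3 = -2.63 * 2.06^3 ≈ -22.99
i=4: S_4 = -2.63 * 2.06^4 ≈ -47.36
The first 5 terms are: [-2.63, -5.42, -11.16, -22.99, -47.36]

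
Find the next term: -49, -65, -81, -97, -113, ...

Differences: -65 - -49 = -16
This is an arithmetic sequence with common difference d = -16.
Next term = -113 + -16 = -129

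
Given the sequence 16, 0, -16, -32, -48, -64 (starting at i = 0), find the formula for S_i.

Check differences: 0 - 16 = -16
-16 - 0 = -16
Common difference d = -16.
First term a = 16.
Formula: S_i = 16 - 16*i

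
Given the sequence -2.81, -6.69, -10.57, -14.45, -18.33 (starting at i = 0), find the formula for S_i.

Check differences: -6.69 - -2.81 = -3.88
-10.57 - -6.69 = -3.88
Common difference d = -3.88.
First term a = -2.81.
Formula: S_i = -2.81 - 3.88*i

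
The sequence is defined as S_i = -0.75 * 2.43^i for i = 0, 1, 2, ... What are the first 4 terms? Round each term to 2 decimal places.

This is a geometric sequence.
i=0: S_0 = -0.75 * 2.43^0 = -0.75
i=1: S_1 = -0.75 * 2.43^1 ≈ -1.82
i=2: S_2 = -0.75 * 2.43^2 ≈ -4.43
i=3: S_3 = -0.75 * 2.43^3 ≈ -10.76
The first 4 terms are: [-0.75, -1.82, -4.43, -10.76]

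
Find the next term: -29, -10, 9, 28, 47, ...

Differences: -10 - -29 = 19
This is an arithmetic sequence with common difference d = 19.
Next term = 47 + 19 = 66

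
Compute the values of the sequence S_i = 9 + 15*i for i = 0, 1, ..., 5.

This is an arithmetic sequence.
i=0: S_0 = 9 + 15*0 = 9
i=1: S_1 = 9 + 15*1 = 24
i=2: S_2 = 9 + 15*2 = 39
i=3: S_3 = 9 + 15*3 = 54
i=4: S_4 = 9 + 15*4 = 69
i=5: S_5 = 9 + 15*5 = 84
The first 6 terms are: [9, 24, 39, 54, 69, 84]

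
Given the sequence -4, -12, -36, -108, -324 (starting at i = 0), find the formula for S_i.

Check ratios: -12 / -4 = 3.0
Common ratio r = 3.
First term a = -4.
Formula: S_i = -4 * 3^i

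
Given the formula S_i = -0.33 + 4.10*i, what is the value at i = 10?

S_10 = -0.33 + 4.1*10 = -0.33 + 41.0 = 40.67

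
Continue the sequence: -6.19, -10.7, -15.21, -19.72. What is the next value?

Differences: -10.7 - -6.19 = -4.51
This is an arithmetic sequence with common difference d = -4.51.
Next term = -19.72 + -4.51 = -24.23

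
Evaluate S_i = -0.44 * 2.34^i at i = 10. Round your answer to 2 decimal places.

S_10 = -0.44 * 2.34^10 ≈ -0.44 * 4922.1923 ≈ -2165.76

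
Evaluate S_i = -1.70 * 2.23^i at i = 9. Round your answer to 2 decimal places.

S_9 = -1.7 * 2.23^9 ≈ -1.7 * 1363.7783 ≈ -2318.42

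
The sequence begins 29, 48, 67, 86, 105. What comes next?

Differences: 48 - 29 = 19
This is an arithmetic sequence with common difference d = 19.
Next term = 105 + 19 = 124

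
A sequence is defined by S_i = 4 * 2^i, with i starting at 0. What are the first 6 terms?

This is a geometric sequence.
i=0: S_0 = 4 * 2^0 = 4
i=1: S_1 = 4 * 2^1 = 8
i=2: S_2 = 4 * 2^2 = 16
i=3: S_3 = 4 * 2^3 = 32
i=4: S_4 = 4 * 2^4 = 64
i=5: S_5 = 4 * 2^5 = 128
The first 6 terms are: [4, 8, 16, 32, 64, 128]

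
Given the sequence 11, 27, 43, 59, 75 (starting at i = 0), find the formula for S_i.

Check differences: 27 - 11 = 16
43 - 27 = 16
Common difference d = 16.
First term a = 11.
Formula: S_i = 11 + 16*i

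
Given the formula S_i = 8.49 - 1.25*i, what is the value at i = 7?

S_7 = 8.49 + -1.25*7 = 8.49 + -8.75 = -0.26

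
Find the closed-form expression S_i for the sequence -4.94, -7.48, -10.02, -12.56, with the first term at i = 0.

Check differences: -7.48 - -4.94 = -2.54
-10.02 - -7.48 = -2.54
Common difference d = -2.54.
First term a = -4.94.
Formula: S_i = -4.94 - 2.54*i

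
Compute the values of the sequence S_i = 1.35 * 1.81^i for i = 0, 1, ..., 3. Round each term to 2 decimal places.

This is a geometric sequence.
i=0: S_0 = 1.35 * 1.81^0 = 1.35
i=1: S_1 = 1.35 * 1.81^1 ≈ 2.44
i=2: S_2 = 1.35 * 1.81^2 ≈ 4.42
i=3: S_3 = 1.35 * 1.81^3 ≈ 8.01
The first 4 terms are: [1.35, 2.44, 4.42, 8.01]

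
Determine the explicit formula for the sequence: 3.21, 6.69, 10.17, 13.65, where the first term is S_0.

Check differences: 6.69 - 3.21 = 3.48
10.17 - 6.69 = 3.48
Common difference d = 3.48.
First term a = 3.21.
Formula: S_i = 3.21 + 3.48*i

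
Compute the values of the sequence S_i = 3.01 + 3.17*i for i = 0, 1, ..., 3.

This is an arithmetic sequence.
i=0: S_0 = 3.01 + 3.17*0 = 3.01
i=1: S_1 = 3.01 + 3.17*1 = 6.18
i=2: S_2 = 3.01 + 3.17*2 = 9.35
i=3: S_3 = 3.01 + 3.17*3 = 12.52
The first 4 terms are: [3.01, 6.18, 9.35, 12.52]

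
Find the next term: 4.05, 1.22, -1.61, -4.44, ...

Differences: 1.22 - 4.05 = -2.83
This is an arithmetic sequence with common difference d = -2.83.
Next term = -4.44 + -2.83 = -7.27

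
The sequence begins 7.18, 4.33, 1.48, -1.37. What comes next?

Differences: 4.33 - 7.18 = -2.85
This is an arithmetic sequence with common difference d = -2.85.
Next term = -1.37 + -2.85 = -4.22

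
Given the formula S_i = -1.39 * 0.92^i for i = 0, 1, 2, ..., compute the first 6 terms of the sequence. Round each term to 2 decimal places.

This is a geometric sequence.
i=0: S_0 = -1.39 * 0.92^0 = -1.39
i=1: S_1 = -1.39 * 0.92^1 ≈ -1.28
i=2: S_2 = -1.39 * 0.92^2 ≈ -1.18
i=3: S_3 = -1.39 * 0.92^3 ≈ -1.08
i=4: S_4 = -1.39 * 0.92^4 ≈ -1.0
i=5: S_5 = -1.39 * 0.92^5 ≈ -0.92
The first 6 terms are: [-1.39, -1.28, -1.18, -1.08, -1.0, -0.92]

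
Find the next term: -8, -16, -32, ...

Ratios: -16 / -8 = 2.0
This is a geometric sequence with common ratio r = 2.
Next term = -32 * 2 = -64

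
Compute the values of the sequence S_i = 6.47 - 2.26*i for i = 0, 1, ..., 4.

This is an arithmetic sequence.
i=0: S_0 = 6.47 + -2.26*0 = 6.47
i=1: S_1 = 6.47 + -2.26*1 = 4.21
i=2: S_2 = 6.47 + -2.26*2 = 1.95
i=3: S_3 = 6.47 + -2.26*3 = -0.31
i=4: S_4 = 6.47 + -2.26*4 = -2.57
The first 5 terms are: [6.47, 4.21, 1.95, -0.31, -2.57]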